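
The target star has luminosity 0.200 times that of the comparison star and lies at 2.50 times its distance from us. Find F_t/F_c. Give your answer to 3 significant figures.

F = L/(4πd²), so F_t/F_c = (L_t/L_c) / (d_t/d_c)²
= 0.200 / (2.50)² = 0.200 / 6.250 = 0.03200.

0.0320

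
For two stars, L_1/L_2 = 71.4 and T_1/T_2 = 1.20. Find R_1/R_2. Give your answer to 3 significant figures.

5.87

L ∝ R²T⁴ gives R ∝ √L / T², so
R_1/R_2 = √(71.4) / (1.20)² = 8.450 / 1.440 = 5.868.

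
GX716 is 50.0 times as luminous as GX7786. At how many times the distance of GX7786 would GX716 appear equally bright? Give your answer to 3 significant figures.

Equal flux requires L_GX716/d_GX716² = L_GX7786/d_GX7786², so d_GX716/d_GX7786 = √(L_GX716/L_GX7786)
= √(50.0) = 7.071.

7.07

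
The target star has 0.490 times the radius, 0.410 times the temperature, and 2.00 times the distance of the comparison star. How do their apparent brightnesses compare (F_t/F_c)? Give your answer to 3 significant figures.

L_t/L_c = (R_t/R_c)²(T_t/T_c)⁴ = (0.490)² × (0.410)⁴ = 0.006785.
F_t/F_c = (L_t/L_c)/(d_t/d_c)² = 0.006785 / (2.00)² = 0.001696.

0.00170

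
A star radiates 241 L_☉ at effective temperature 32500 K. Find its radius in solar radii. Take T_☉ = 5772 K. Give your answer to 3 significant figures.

R/R_☉ = √(L/L_☉) / (T/T_☉)² = √(241) / (5.631)²
       = 15.52 / 31.70 = 0.4897.

0.490 solar radii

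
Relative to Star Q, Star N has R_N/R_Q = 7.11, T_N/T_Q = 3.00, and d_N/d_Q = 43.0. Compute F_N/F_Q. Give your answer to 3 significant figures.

L_N/L_Q = (R_N/R_Q)²(T_N/T_Q)⁴ = (7.11)² × (3.00)⁴ = 4095.
F_N/F_Q = (L_N/L_Q)/(d_N/d_Q)² = 4095 / (43.0)² = 2.215.

2.21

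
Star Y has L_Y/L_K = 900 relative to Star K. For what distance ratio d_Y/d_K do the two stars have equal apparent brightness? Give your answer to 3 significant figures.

Equal flux requires L_Y/d_Y² = L_K/d_K², so d_Y/d_K = √(L_Y/L_K)
= √(900) = 30.00.

30.0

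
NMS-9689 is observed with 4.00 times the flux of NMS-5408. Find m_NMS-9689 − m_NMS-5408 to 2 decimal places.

m_NMS-9689 − m_NMS-5408 = −2.5 log₁₀(F_NMS-9689/F_NMS-5408) = −2.5 log₁₀(4.00) = −2.5 × (0.602) = -1.505.

-1.51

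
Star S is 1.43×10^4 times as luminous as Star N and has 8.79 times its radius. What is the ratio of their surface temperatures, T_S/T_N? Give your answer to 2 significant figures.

L ∝ R²T⁴ gives T ∝ (L/R²)^(1/4), so
T_S/T_N = (1.43×10^4 / 8.79²)^(1/4) = (185.1)^(1/4) = 3.688.

3.7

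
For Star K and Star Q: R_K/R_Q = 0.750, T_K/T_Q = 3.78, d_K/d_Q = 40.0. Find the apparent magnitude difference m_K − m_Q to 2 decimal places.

2.86

L_K/L_Q = (0.750)²(3.78)⁴ = 114.8.
F_K/F_Q = (L_K/L_Q)/(d_K/d_Q)² = 114.8/1600 = 0.07177.
m_K − m_Q = −2.5 log₁₀(0.07177) = 2.86.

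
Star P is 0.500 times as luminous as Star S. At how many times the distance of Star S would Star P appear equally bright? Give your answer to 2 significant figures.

0.71

Equal flux requires L_P/d_P² = L_S/d_S², so d_P/d_S = √(L_P/L_S)
= √(0.500) = 0.7071.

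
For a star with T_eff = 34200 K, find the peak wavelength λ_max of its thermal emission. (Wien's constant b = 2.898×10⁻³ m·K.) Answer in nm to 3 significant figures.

λ_max = b/T = 2.898×10⁻³ / 34200 = 8.47×10^-8 m = 84.74 nm.

84.7 nm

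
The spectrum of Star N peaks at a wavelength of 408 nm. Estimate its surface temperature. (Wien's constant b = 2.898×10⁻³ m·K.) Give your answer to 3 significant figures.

7.10×10^3 K

T = b/λ_max = 2.898×10⁻³ / (408×10⁻⁹) = 7103 K.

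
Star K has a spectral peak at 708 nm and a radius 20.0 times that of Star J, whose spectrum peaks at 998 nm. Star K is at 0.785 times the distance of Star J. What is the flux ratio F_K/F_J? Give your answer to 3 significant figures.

Wien's law: T_K/T_J = λ_J/λ_K = 998/708 = 1.410.
L_K/L_J = (R_K/R_J)²(T_K/T_J)⁴ = (20.0)²(1.410)⁴ = 1579.
F_K/F_J = (L_K/L_J)/(d_K/d_J)² = 1579/(0.785)² = 2563.

2.56×10^3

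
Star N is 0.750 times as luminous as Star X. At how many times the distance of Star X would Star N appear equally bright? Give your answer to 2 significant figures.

Equal flux requires L_N/d_N² = L_X/d_X², so d_N/d_X = √(L_N/L_X)
= √(0.750) = 0.8660.

0.87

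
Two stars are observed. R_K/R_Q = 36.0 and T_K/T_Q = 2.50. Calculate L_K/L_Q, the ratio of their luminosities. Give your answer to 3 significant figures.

5.06×10^4

From the Stefan–Boltzmann law, L ∝ R²T⁴, so
L_K/L_Q = (R_K/R_Q)² (T_K/T_Q)⁴ = (36.0)² × (2.50)⁴ = 1296 × 39.06 = 5.062×10^4.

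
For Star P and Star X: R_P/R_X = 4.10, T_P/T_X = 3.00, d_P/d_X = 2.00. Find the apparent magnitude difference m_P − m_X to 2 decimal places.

L_P/L_X = (4.10)²(3.00)⁴ = 1362.
F_P/F_X = (L_P/L_X)/(d_P/d_X)² = 1362/4.000 = 340.4.
m_P − m_X = −2.5 log₁₀(340.4) = -6.33.

-6.33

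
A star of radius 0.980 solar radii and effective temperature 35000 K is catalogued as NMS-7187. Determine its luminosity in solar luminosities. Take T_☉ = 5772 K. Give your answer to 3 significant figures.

L/L_☉ = (R/R_☉)² (T/T_☉)⁴ = (0.980)² × (35000/5772)⁴
       = 0.9604 × (6.064)⁴ = 0.9604 × 1352 = 1298.

1.30×10^3 solar luminosities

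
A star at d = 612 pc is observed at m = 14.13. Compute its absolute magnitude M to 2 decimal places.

5.20

M = m − 5 log₁₀(d/10 pc) = 14.13 − 5 log₁₀(612/10)
  = 14.13 − 5 × 1.787 = 14.13 − 8.93 = 5.20.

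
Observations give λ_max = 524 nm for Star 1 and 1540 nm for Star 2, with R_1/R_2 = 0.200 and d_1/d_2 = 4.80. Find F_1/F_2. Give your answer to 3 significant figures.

Wien's law: T_1/T_2 = λ_2/λ_1 = 1540/524 = 2.939.
L_1/L_2 = (R_1/R_2)²(T_1/T_2)⁴ = (0.200)²(2.939)⁴ = 2.984.
F_1/F_2 = (L_1/L_2)/(d_1/d_2)² = 2.984/(4.80)² = 0.1295.

0.130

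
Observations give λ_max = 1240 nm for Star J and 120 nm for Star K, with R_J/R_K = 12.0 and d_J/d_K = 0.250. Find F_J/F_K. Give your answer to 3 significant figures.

0.202

Wien's law: T_J/T_K = λ_K/λ_J = 120/1240 = 0.09677.
L_J/L_K = (R_J/R_K)²(T_J/T_K)⁴ = (12.0)²(0.09677)⁴ = 0.01263.
F_J/F_K = (L_J/L_K)/(d_J/d_K)² = 0.01263/(0.250)² = 0.2021.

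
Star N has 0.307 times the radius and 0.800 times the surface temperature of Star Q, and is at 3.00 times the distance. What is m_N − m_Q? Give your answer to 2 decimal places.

5.92

L_N/L_Q = (0.307)²(0.800)⁴ = 0.03860.
F_N/F_Q = (L_N/L_Q)/(d_N/d_Q)² = 0.03860/9.000 = 0.004289.
m_N − m_Q = −2.5 log₁₀(0.004289) = 5.92.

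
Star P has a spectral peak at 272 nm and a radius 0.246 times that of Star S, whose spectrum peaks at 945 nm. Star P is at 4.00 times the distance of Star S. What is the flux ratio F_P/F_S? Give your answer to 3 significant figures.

0.551

Wien's law: T_P/T_S = λ_S/λ_P = 945/272 = 3.474.
L_P/L_S = (R_P/R_S)²(T_P/T_S)⁴ = (0.246)²(3.474)⁴ = 8.817.
F_P/F_S = (L_P/L_S)/(d_P/d_S)² = 8.817/(4.00)² = 0.5511.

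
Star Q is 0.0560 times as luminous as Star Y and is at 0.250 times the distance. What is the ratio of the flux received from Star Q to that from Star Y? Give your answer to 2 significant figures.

0.90

F = L/(4πd²), so F_Q/F_Y = (L_Q/L_Y) / (d_Q/d_Y)²
= 0.0560 / (0.250)² = 0.0560 / 0.06250 = 0.8960.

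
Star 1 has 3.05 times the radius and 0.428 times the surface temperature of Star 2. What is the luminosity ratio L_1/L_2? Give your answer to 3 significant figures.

0.312

From the Stefan–Boltzmann law, L ∝ R²T⁴, so
L_1/L_2 = (R_1/R_2)² (T_1/T_2)⁴ = (3.05)² × (0.428)⁴ = 9.302 × 0.03356 = 0.3122.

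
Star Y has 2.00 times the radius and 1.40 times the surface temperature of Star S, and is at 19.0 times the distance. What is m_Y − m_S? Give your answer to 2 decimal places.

3.43

L_Y/L_S = (2.00)²(1.40)⁴ = 15.37.
F_Y/F_S = (L_Y/L_S)/(d_Y/d_S)² = 15.37/361.0 = 0.04257.
m_Y − m_S = −2.5 log₁₀(0.04257) = 3.43.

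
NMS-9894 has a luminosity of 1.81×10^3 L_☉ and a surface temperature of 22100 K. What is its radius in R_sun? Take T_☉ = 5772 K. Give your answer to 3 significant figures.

R/R_☉ = √(L/L_☉) / (T/T_☉)² = √(1.81×10^3) / (3.829)²
       = 42.54 / 14.66 = 2.902.

2.90 R_sun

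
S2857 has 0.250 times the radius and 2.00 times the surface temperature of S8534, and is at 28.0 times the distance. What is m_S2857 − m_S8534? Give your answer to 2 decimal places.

L_S2857/L_S8534 = (0.250)²(2.00)⁴ = 1.000.
F_S2857/F_S8534 = (L_S2857/L_S8534)/(d_S2857/d_S8534)² = 1.000/784.0 = 0.001276.
m_S2857 − m_S8534 = −2.5 log₁₀(0.001276) = 7.24.

7.24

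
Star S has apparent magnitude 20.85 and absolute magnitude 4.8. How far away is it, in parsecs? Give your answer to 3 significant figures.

m − M = 5 log₁₀(d/10 pc)
20.85 − (4.8) = 16.05 = 5 log₁₀(d/10)
d = 10 × 10^(16.05/5) = 10 × 10^3.210 = 1.622×10^4 pc.

1.62×10^4 pc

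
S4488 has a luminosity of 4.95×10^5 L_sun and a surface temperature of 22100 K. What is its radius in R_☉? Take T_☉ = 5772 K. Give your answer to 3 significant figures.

R/R_☉ = √(L/L_☉) / (T/T_☉)² = √(4.95×10^5) / (3.829)²
       = 703.6 / 14.66 = 47.99.

48.0 R_☉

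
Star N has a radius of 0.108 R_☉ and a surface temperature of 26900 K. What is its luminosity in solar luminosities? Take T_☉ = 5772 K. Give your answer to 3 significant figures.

L/L_☉ = (R/R_☉)² (T/T_☉)⁴ = (0.108)² × (26900/5772)⁴
       = 0.01166 × (4.660)⁴ = 0.01166 × 471.7 = 5.502.

5.50 solar luminosities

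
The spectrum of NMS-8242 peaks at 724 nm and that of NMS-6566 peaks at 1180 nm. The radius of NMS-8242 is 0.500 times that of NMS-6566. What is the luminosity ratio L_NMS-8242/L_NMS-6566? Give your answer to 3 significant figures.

1.76

Wien's law gives T ∝ 1/λ_max, so T_NMS-8242/T_NMS-6566 = λ_NMS-6566/λ_NMS-8242 = 1180/724 = 1.630.
Then L ∝ R²T⁴ gives L_NMS-8242/L_NMS-6566 = (0.500)² × (1.630)⁴ = 0.2500 × 7.056 = 1.764.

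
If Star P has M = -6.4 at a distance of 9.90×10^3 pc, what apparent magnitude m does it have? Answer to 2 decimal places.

8.58

m = M + 5 log₁₀(d/10 pc) = -6.4 + 5 log₁₀(9.90×10^3/10)
  = -6.4 + 5 × 2.996 = -6.4 + 14.98 = 8.58.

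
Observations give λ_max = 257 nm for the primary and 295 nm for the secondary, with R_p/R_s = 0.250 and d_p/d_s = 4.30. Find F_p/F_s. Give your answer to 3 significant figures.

0.00587

Wien's law: T_p/T_s = λ_s/λ_p = 295/257 = 1.148.
L_p/L_s = (R_p/R_s)²(T_p/T_s)⁴ = (0.250)²(1.148)⁴ = 0.1085.
F_p/F_s = (L_p/L_s)/(d_p/d_s)² = 0.1085/(4.30)² = 0.005868.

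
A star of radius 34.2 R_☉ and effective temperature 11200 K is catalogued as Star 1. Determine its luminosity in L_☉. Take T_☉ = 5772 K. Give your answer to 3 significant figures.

L/L_☉ = (R/R_☉)² (T/T_☉)⁴ = (34.2)² × (11200/5772)⁴
       = 1170 × (1.940)⁴ = 1170 × 14.18 = 1.658×10^4.

1.66×10^4 L_☉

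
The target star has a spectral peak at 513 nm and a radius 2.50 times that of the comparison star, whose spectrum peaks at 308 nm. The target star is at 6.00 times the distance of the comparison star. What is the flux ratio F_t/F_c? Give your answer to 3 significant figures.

0.0226

Wien's law: T_t/T_c = λ_c/λ_t = 308/513 = 0.6004.
L_t/L_c = (R_t/R_c)²(T_t/T_c)⁴ = (2.50)²(0.6004)⁴ = 0.8121.
F_t/F_c = (L_t/L_c)/(d_t/d_c)² = 0.8121/(6.00)² = 0.02256.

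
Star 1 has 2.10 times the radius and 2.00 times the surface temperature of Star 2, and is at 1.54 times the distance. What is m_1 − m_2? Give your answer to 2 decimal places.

-3.68

L_1/L_2 = (2.10)²(2.00)⁴ = 70.56.
F_1/F_2 = (L_1/L_2)/(d_1/d_2)² = 70.56/2.372 = 29.75.
m_1 − m_2 = −2.5 log₁₀(29.75) = -3.68.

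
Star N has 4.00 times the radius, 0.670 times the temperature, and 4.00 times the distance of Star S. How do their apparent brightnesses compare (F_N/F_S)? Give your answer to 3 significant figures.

L_N/L_S = (R_N/R_S)²(T_N/T_S)⁴ = (4.00)² × (0.670)⁴ = 3.224.
F_N/F_S = (L_N/L_S)/(d_N/d_S)² = 3.224 / (4.00)² = 0.2015.

0.202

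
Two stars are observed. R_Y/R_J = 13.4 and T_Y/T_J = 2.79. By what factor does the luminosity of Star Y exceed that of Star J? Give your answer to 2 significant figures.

1.1×10^4

From the Stefan–Boltzmann law, L ∝ R²T⁴, so
L_Y/L_J = (R_Y/R_J)² (T_Y/T_J)⁴ = (13.4)² × (2.79)⁴ = 179.6 × 60.59 = 1.088×10^4.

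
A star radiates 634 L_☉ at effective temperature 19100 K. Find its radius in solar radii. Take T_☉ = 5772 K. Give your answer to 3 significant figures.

2.30 solar radii

R/R_☉ = √(L/L_☉) / (T/T_☉)² = √(634) / (3.309)²
       = 25.18 / 10.95 = 2.299.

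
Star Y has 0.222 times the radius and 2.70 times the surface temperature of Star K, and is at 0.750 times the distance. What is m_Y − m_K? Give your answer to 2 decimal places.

L_Y/L_K = (0.222)²(2.70)⁴ = 2.619.
F_Y/F_K = (L_Y/L_K)/(d_Y/d_K)² = 2.619/0.5625 = 4.656.
m_Y − m_K = −2.5 log₁₀(4.656) = -1.67.

-1.67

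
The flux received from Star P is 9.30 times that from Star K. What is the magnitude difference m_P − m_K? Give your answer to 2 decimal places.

m_P − m_K = −2.5 log₁₀(F_P/F_K) = −2.5 log₁₀(9.30) = −2.5 × (0.968) = -2.421.

-2.42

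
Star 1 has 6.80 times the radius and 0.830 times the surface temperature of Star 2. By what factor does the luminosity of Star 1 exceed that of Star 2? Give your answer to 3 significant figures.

From the Stefan–Boltzmann law, L ∝ R²T⁴, so
L_1/L_2 = (R_1/R_2)² (T_1/T_2)⁴ = (6.80)² × (0.830)⁴ = 46.24 × 0.4746 = 21.94.

21.9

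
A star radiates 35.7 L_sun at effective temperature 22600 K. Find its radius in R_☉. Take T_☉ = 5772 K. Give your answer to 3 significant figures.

0.390 R_☉

R/R_☉ = √(L/L_☉) / (T/T_☉)² = √(35.7) / (3.915)²
       = 5.975 / 15.33 = 0.3897.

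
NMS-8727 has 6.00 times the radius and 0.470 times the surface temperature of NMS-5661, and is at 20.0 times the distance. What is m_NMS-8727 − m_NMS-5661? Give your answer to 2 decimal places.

L_NMS-8727/L_NMS-5661 = (6.00)²(0.470)⁴ = 1.757.
F_NMS-8727/F_NMS-5661 = (L_NMS-8727/L_NMS-5661)/(d_NMS-8727/d_NMS-5661)² = 1.757/400.0 = 0.004392.
m_NMS-8727 − m_NMS-5661 = −2.5 log₁₀(0.004392) = 5.89.

5.89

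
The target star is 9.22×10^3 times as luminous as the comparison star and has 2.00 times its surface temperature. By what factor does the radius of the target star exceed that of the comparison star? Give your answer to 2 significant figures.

L ∝ R²T⁴ gives R ∝ √L / T², so
R_t/R_c = √(9.22×10^3) / (2.00)² = 96.02 / 4.000 = 24.01.

24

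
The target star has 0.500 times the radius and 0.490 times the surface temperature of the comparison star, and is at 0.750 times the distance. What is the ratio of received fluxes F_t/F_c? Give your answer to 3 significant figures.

L_t/L_c = (R_t/R_c)²(T_t/T_c)⁴ = (0.500)² × (0.490)⁴ = 0.01441.
F_t/F_c = (L_t/L_c)/(d_t/d_c)² = 0.01441 / (0.750)² = 0.02562.

0.0256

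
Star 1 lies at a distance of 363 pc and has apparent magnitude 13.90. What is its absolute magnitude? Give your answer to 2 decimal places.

M = m − 5 log₁₀(d/10 pc) = 13.90 − 5 log₁₀(363/10)
  = 13.90 − 5 × 1.560 = 13.90 − 7.80 = 6.10.

6.10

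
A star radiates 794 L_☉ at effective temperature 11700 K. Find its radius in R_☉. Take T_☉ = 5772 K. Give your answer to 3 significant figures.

6.86 R_☉

R/R_☉ = √(L/L_☉) / (T/T_☉)² = √(794) / (2.027)²
       = 28.18 / 4.109 = 6.858.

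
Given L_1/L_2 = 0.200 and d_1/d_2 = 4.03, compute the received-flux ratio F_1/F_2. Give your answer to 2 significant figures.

0.012

F = L/(4πd²), so F_1/F_2 = (L_1/L_2) / (d_1/d_2)²
= 0.200 / (4.03)² = 0.200 / 16.24 = 0.01231.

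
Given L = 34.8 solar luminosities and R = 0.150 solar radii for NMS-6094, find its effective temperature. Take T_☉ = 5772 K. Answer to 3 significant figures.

3.62×10^4 K

T/T_☉ = (L/L_☉)^(1/4) / (R/R_☉)^(1/2)
T = 5772 × (34.8)^(1/4) / √(0.150) = 5772 × 2.429 / 0.3873 = 3.620×10^4 K.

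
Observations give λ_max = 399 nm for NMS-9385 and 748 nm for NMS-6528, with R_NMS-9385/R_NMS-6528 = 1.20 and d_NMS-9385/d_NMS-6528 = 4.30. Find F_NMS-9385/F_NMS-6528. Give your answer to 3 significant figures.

0.962

Wien's law: T_NMS-9385/T_NMS-6528 = λ_NMS-6528/λ_NMS-9385 = 748/399 = 1.875.
L_NMS-9385/L_NMS-6528 = (R_NMS-9385/R_NMS-6528)²(T_NMS-9385/T_NMS-6528)⁴ = (1.20)²(1.875)⁴ = 17.79.
F_NMS-9385/F_NMS-6528 = (L_NMS-9385/L_NMS-6528)/(d_NMS-9385/d_NMS-6528)² = 17.79/(4.30)² = 0.9619.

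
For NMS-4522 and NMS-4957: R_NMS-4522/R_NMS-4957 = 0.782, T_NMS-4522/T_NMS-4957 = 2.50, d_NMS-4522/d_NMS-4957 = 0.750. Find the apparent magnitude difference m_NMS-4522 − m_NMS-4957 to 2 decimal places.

L_NMS-4522/L_NMS-4957 = (0.782)²(2.50)⁴ = 23.89.
F_NMS-4522/F_NMS-4957 = (L_NMS-4522/L_NMS-4957)/(d_NMS-4522/d_NMS-4957)² = 23.89/0.5625 = 42.47.
m_NMS-4522 − m_NMS-4957 = −2.5 log₁₀(42.47) = -4.07.

-4.07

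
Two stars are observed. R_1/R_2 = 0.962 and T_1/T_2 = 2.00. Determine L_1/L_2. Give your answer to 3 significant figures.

14.8

From the Stefan–Boltzmann law, L ∝ R²T⁴, so
L_1/L_2 = (R_1/R_2)² (T_1/T_2)⁴ = (0.962)² × (2.00)⁴ = 0.9254 × 16.00 = 14.81.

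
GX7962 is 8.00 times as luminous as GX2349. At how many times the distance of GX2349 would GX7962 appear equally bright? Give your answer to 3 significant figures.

Equal flux requires L_GX7962/d_GX7962² = L_GX2349/d_GX2349², so d_GX7962/d_GX2349 = √(L_GX7962/L_GX2349)
= √(8.00) = 2.828.

2.83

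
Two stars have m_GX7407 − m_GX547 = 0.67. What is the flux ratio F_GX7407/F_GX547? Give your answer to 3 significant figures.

0.540

F_GX7407/F_GX547 = 10^(−(m_GX7407 − m_GX547)/2.5) = 10^(-0.67/2.5) = 10^-0.268 = 0.5395.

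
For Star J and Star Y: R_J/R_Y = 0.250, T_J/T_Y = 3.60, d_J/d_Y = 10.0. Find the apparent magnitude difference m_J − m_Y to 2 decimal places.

L_J/L_Y = (0.250)²(3.60)⁴ = 10.50.
F_J/F_Y = (L_J/L_Y)/(d_J/d_Y)² = 10.50/100.0 = 0.1050.
m_J − m_Y = −2.5 log₁₀(0.1050) = 2.45.

2.45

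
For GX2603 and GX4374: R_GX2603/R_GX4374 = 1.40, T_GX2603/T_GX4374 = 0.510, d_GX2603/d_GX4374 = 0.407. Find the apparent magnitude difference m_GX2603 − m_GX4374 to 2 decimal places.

L_GX2603/L_GX4374 = (1.40)²(0.510)⁴ = 0.1326.
F_GX2603/F_GX4374 = (L_GX2603/L_GX4374)/(d_GX2603/d_GX4374)² = 0.1326/0.1656 = 0.8005.
m_GX2603 − m_GX4374 = −2.5 log₁₀(0.8005) = 0.24.

0.24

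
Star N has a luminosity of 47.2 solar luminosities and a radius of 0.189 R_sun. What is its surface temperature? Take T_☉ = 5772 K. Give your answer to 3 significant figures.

T/T_☉ = (L/L_☉)^(1/4) / (R/R_☉)^(1/2)
T = 5772 × (47.2)^(1/4) / √(0.189) = 5772 × 2.621 / 0.4347 = 3.480×10^4 K.

3.48×10^4 K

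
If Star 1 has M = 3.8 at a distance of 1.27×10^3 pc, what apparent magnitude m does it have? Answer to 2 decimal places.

m = M + 5 log₁₀(d/10 pc) = 3.8 + 5 log₁₀(1.27×10^3/10)
  = 3.8 + 5 × 2.104 = 3.8 + 10.52 = 14.32.

14.32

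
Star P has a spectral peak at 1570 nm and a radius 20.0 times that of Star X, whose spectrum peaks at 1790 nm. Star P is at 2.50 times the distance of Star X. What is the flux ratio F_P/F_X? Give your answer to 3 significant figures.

Wien's law: T_P/T_X = λ_X/λ_P = 1790/1570 = 1.140.
L_P/L_X = (R_P/R_X)²(T_P/T_X)⁴ = (20.0)²(1.140)⁴ = 675.9.
F_P/F_X = (L_P/L_X)/(d_P/d_X)² = 675.9/(2.50)² = 108.1.

108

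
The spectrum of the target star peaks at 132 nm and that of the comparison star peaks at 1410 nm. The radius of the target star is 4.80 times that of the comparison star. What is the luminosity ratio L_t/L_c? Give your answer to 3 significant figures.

Wien's law gives T ∝ 1/λ_max, so T_t/T_c = λ_c/λ_t = 1410/132 = 10.68.
Then L ∝ R²T⁴ gives L_t/L_c = (4.80)² × (10.68)⁴ = 23.04 × 1.302×10^4 = 3.000×10^5.

3.00×10^5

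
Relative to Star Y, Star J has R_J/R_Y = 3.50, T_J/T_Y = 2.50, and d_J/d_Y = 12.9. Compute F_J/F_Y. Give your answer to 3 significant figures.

L_J/L_Y = (R_J/R_Y)²(T_J/T_Y)⁴ = (3.50)² × (2.50)⁴ = 478.5.
F_J/F_Y = (L_J/L_Y)/(d_J/d_Y)² = 478.5 / (12.9)² = 2.876.

2.88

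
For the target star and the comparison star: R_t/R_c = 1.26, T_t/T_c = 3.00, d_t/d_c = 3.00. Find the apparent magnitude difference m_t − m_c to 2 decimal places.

L_t/L_c = (1.26)²(3.00)⁴ = 128.6.
F_t/F_c = (L_t/L_c)/(d_t/d_c)² = 128.6/9.000 = 14.29.
m_t − m_c = −2.5 log₁₀(14.29) = -2.89.

-2.89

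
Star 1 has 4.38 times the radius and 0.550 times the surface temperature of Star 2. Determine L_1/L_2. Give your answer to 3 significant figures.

From the Stefan–Boltzmann law, L ∝ R²T⁴, so
L_1/L_2 = (R_1/R_2)² (T_1/T_2)⁴ = (4.38)² × (0.550)⁴ = 19.18 × 0.09151 = 1.755.

1.76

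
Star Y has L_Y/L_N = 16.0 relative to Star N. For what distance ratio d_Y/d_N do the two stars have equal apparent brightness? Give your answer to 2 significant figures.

Equal flux requires L_Y/d_Y² = L_N/d_N², so d_Y/d_N = √(L_Y/L_N)
= √(16.0) = 4.000.

4.0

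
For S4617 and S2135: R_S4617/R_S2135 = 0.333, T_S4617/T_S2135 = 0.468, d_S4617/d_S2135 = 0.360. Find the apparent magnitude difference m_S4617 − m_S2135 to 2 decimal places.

L_S4617/L_S2135 = (0.333)²(0.468)⁴ = 0.005320.
F_S4617/F_S2135 = (L_S4617/L_S2135)/(d_S4617/d_S2135)² = 0.005320/0.1296 = 0.04105.
m_S4617 − m_S2135 = −2.5 log₁₀(0.04105) = 3.47.

3.47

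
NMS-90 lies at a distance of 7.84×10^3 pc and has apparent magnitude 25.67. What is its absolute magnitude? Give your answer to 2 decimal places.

M = m − 5 log₁₀(d/10 pc) = 25.67 − 5 log₁₀(7.84×10^3/10)
  = 25.67 − 5 × 2.894 = 25.67 − 14.47 = 11.20.

11.20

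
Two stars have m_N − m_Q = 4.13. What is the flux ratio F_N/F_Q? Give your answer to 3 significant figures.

0.0223

F_N/F_Q = 10^(−(m_N − m_Q)/2.5) = 10^(-4.13/2.5) = 10^-1.652 = 0.02228.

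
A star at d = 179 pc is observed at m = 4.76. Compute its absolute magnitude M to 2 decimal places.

-1.50

M = m − 5 log₁₀(d/10 pc) = 4.76 − 5 log₁₀(179/10)
  = 4.76 − 5 × 1.253 = 4.76 − 6.26 = -1.50.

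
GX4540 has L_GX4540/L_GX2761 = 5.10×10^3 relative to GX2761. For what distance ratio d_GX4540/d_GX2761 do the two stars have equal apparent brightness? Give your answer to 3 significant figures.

Equal flux requires L_GX4540/d_GX4540² = L_GX2761/d_GX2761², so d_GX4540/d_GX2761 = √(L_GX4540/L_GX2761)
= √(5.10×10^3) = 71.41.

71.4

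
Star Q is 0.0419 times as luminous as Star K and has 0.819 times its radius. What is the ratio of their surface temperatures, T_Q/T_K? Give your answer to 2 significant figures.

L ∝ R²T⁴ gives T ∝ (L/R²)^(1/4), so
T_Q/T_K = (0.0419 / 0.819²)^(1/4) = (0.06247)^(1/4) = 0.4999.

0.50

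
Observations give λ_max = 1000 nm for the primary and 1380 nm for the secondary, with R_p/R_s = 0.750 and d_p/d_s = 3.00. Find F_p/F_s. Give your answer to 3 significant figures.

0.227

Wien's law: T_p/T_s = λ_s/λ_p = 1380/1000 = 1.380.
L_p/L_s = (R_p/R_s)²(T_p/T_s)⁴ = (0.750)²(1.380)⁴ = 2.040.
F_p/F_s = (L_p/L_s)/(d_p/d_s)² = 2.040/(3.00)² = 0.2267.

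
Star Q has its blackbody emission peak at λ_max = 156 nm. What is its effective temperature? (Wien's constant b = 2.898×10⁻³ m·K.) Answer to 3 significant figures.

1.86×10^4 K

T = b/λ_max = 2.898×10⁻³ / (156×10⁻⁹) = 1.858×10^4 K.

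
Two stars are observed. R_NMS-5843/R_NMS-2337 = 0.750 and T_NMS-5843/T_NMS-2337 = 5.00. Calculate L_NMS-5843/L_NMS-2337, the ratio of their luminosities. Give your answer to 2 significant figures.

3.5×10^2

From the Stefan–Boltzmann law, L ∝ R²T⁴, so
L_NMS-5843/L_NMS-2337 = (R_NMS-5843/R_NMS-2337)² (T_NMS-5843/T_NMS-2337)⁴ = (0.750)² × (5.00)⁴ = 0.5625 × 625.0 = 351.6.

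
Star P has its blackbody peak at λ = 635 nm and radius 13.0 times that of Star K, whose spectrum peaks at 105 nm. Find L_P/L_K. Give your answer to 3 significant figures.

0.126

Wien's law gives T ∝ 1/λ_max, so T_P/T_K = λ_K/λ_P = 105/635 = 0.1654.
Then L ∝ R²T⁴ gives L_P/L_K = (13.0)² × (0.1654)⁴ = 169.0 × 7.476×10^-4 = 0.1263.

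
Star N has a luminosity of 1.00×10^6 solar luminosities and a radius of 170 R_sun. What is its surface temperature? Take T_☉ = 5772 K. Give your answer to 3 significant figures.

1.40×10^4 K

T/T_☉ = (L/L_☉)^(1/4) / (R/R_☉)^(1/2)
T = 5772 × (1.00×10^6)^(1/4) / √(170) = 5772 × 31.62 / 13.04 = 1.400×10^4 K.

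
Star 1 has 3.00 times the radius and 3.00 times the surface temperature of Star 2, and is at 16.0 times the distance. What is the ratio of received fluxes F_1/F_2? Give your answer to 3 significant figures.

L_1/L_2 = (R_1/R_2)²(T_1/T_2)⁴ = (3.00)² × (3.00)⁴ = 729.0.
F_1/F_2 = (L_1/L_2)/(d_1/d_2)² = 729.0 / (16.0)² = 2.848.

2.85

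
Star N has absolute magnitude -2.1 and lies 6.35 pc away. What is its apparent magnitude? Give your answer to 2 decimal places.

m = M + 5 log₁₀(d/10 pc) = -2.1 + 5 log₁₀(6.35/10)
  = -2.1 + 5 × -0.197 = -2.1 + -0.99 = -3.09.

-3.09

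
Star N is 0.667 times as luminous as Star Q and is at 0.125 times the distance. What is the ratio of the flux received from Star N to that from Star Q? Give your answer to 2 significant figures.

F = L/(4πd²), so F_N/F_Q = (L_N/L_Q) / (d_N/d_Q)²
= 0.667 / (0.125)² = 0.667 / 0.01562 = 42.69.

43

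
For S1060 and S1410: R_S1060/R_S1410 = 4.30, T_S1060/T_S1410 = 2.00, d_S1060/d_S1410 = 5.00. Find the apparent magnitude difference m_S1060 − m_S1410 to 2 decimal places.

-2.68

L_S1060/L_S1410 = (4.30)²(2.00)⁴ = 295.8.
F_S1060/F_S1410 = (L_S1060/L_S1410)/(d_S1060/d_S1410)² = 295.8/25.00 = 11.83.
m_S1060 − m_S1410 = −2.5 log₁₀(11.83) = -2.68.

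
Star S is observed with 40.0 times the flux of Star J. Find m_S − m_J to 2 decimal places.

m_S − m_J = −2.5 log₁₀(F_S/F_J) = −2.5 log₁₀(40.0) = −2.5 × (1.602) = -4.005.

-4.01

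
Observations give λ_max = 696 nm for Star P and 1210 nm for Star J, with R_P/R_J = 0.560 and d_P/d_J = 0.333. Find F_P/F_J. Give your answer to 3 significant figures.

25.8

Wien's law: T_P/T_J = λ_J/λ_P = 1210/696 = 1.739.
L_P/L_J = (R_P/R_J)²(T_P/T_J)⁴ = (0.560)²(1.739)⁴ = 2.865.
F_P/F_J = (L_P/L_J)/(d_P/d_J)² = 2.865/(0.333)² = 25.83.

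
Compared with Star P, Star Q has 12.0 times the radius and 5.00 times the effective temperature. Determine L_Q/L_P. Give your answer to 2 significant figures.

9.0×10^4

From the Stefan–Boltzmann law, L ∝ R²T⁴, so
L_Q/L_P = (R_Q/R_P)² (T_Q/T_P)⁴ = (12.0)² × (5.00)⁴ = 144.0 × 625.0 = 9.000×10^4.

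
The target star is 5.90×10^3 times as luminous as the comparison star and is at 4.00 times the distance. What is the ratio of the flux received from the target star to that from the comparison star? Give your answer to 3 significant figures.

369

F = L/(4πd²), so F_t/F_c = (L_t/L_c) / (d_t/d_c)²
= 5.90×10^3 / (4.00)² = 5.90×10^3 / 16.00 = 368.8.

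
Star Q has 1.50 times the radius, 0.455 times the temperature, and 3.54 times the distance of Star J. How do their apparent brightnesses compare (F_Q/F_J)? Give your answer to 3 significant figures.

L_Q/L_J = (R_Q/R_J)²(T_Q/T_J)⁴ = (1.50)² × (0.455)⁴ = 0.09643.
F_Q/F_J = (L_Q/L_J)/(d_Q/d_J)² = 0.09643 / (3.54)² = 0.007695.

0.00770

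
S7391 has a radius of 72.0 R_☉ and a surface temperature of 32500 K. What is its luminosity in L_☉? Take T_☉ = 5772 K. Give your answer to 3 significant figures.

5.21×10^6 L_☉

L/L_☉ = (R/R_☉)² (T/T_☉)⁴ = (72.0)² × (32500/5772)⁴
       = 5184 × (5.631)⁴ = 5184 × 1005 = 5.211×10^6.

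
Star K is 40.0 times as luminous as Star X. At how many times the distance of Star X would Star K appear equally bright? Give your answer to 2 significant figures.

Equal flux requires L_K/d_K² = L_X/d_X², so d_K/d_X = √(L_K/L_X)
= √(40.0) = 6.325.

6.3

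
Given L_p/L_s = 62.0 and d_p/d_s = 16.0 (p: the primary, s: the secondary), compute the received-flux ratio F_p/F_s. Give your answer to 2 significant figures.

0.24

F = L/(4πd²), so F_p/F_s = (L_p/L_s) / (d_p/d_s)²
= 62.0 / (16.0)² = 62.0 / 256.0 = 0.2422.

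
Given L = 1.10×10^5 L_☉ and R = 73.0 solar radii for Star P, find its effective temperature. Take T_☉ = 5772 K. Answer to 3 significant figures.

1.23×10^4 K

T/T_☉ = (L/L_☉)^(1/4) / (R/R_☉)^(1/2)
T = 5772 × (1.10×10^5)^(1/4) / √(73.0) = 5772 × 18.21 / 8.544 = 1.230×10^4 K.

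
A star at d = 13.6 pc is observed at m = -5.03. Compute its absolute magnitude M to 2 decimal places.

-5.70

M = m − 5 log₁₀(d/10 pc) = -5.03 − 5 log₁₀(13.6/10)
  = -5.03 − 5 × 0.134 = -5.03 − 0.67 = -5.70.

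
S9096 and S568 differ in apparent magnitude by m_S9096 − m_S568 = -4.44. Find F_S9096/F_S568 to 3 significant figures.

F_S9096/F_S568 = 10^(−(m_S9096 − m_S568)/2.5) = 10^(4.44/2.5) = 10^1.776 = 59.70.

59.7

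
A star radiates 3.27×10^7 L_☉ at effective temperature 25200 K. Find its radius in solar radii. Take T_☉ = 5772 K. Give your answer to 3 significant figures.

R/R_☉ = √(L/L_☉) / (T/T_☉)² = √(3.27×10^7) / (4.366)²
       = 5718 / 19.06 = 300.0.

300 solar radii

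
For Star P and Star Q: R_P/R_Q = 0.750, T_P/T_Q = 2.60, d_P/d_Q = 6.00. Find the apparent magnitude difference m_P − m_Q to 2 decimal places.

L_P/L_Q = (0.750)²(2.60)⁴ = 25.70.
F_P/F_Q = (L_P/L_Q)/(d_P/d_Q)² = 25.70/36.00 = 0.7140.
m_P − m_Q = −2.5 log₁₀(0.7140) = 0.37.

0.37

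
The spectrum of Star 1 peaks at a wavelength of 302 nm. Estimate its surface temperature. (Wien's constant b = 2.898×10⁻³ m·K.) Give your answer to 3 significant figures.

9.60×10^3 K

T = b/λ_max = 2.898×10⁻³ / (302×10⁻⁹) = 9596 K.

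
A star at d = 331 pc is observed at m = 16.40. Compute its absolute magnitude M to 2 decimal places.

M = m − 5 log₁₀(d/10 pc) = 16.40 − 5 log₁₀(331/10)
  = 16.40 − 5 × 1.520 = 16.40 − 7.60 = 8.80.

8.80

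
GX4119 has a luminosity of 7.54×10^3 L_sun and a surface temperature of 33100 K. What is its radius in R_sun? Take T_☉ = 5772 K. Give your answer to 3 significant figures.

2.64 R_sun

R/R_☉ = √(L/L_☉) / (T/T_☉)² = √(7.54×10^3) / (5.735)²
       = 86.83 / 32.89 = 2.640.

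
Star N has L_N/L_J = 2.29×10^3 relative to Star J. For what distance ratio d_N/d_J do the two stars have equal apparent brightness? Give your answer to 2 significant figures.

Equal flux requires L_N/d_N² = L_J/d_J², so d_N/d_J = √(L_N/L_J)
= √(2.29×10^3) = 47.85.

48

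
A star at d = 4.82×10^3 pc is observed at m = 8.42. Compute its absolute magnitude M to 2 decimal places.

M = m − 5 log₁₀(d/10 pc) = 8.42 − 5 log₁₀(4.82×10^3/10)
  = 8.42 − 5 × 2.683 = 8.42 − 13.42 = -5.00.

-5.00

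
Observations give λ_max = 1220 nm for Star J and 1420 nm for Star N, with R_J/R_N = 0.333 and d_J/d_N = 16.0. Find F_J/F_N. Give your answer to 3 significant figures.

7.95×10^-4

Wien's law: T_J/T_N = λ_N/λ_J = 1420/1220 = 1.164.
L_J/L_N = (R_J/R_N)²(T_J/T_N)⁴ = (0.333)²(1.164)⁴ = 0.2035.
F_J/F_N = (L_J/L_N)/(d_J/d_N)² = 0.2035/(16.0)² = 7.950×10^-4.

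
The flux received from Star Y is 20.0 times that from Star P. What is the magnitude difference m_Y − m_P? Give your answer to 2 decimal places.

-3.25

m_Y − m_P = −2.5 log₁₀(F_Y/F_P) = −2.5 log₁₀(20.0) = −2.5 × (1.301) = -3.253.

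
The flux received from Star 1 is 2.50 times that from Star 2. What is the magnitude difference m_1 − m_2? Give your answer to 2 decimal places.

-0.99

m_1 − m_2 = −2.5 log₁₀(F_1/F_2) = −2.5 log₁₀(2.50) = −2.5 × (0.398) = -0.995.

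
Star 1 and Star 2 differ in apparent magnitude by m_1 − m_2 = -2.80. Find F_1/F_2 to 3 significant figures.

F_1/F_2 = 10^(−(m_1 − m_2)/2.5) = 10^(2.80/2.5) = 10^1.120 = 13.18.

13.2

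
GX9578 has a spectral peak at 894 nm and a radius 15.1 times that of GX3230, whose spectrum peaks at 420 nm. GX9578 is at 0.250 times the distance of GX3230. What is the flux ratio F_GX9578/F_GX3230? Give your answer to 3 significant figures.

Wien's law: T_GX9578/T_GX3230 = λ_GX3230/λ_GX9578 = 420/894 = 0.4698.
L_GX9578/L_GX3230 = (R_GX9578/R_GX3230)²(T_GX9578/T_GX3230)⁴ = (15.1)²(0.4698)⁴ = 11.11.
F_GX9578/F_GX3230 = (L_GX9578/L_GX3230)/(d_GX9578/d_GX3230)² = 11.11/(0.250)² = 177.7.

178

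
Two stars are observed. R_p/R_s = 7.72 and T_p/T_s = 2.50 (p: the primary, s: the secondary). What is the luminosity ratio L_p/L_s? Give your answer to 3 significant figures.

From the Stefan–Boltzmann law, L ∝ R²T⁴, so
L_p/L_s = (R_p/R_s)² (T_p/T_s)⁴ = (7.72)² × (2.50)⁴ = 59.60 × 39.06 = 2328.

2.33×10^3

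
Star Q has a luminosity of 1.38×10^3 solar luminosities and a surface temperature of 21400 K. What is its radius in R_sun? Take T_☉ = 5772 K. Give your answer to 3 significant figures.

R/R_☉ = √(L/L_☉) / (T/T_☉)² = √(1.38×10^3) / (3.708)²
       = 37.15 / 13.75 = 2.702.

2.70 R_sun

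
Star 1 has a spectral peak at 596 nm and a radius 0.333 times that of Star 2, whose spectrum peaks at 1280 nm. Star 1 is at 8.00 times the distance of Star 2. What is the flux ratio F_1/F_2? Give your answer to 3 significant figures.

0.0369

Wien's law: T_1/T_2 = λ_2/λ_1 = 1280/596 = 2.148.
L_1/L_2 = (R_1/R_2)²(T_1/T_2)⁴ = (0.333)²(2.148)⁴ = 2.359.
F_1/F_2 = (L_1/L_2)/(d_1/d_2)² = 2.359/(8.00)² = 0.03686.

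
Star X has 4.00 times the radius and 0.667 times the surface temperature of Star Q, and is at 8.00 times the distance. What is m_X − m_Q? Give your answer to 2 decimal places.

L_X/L_Q = (4.00)²(0.667)⁴ = 3.167.
F_X/F_Q = (L_X/L_Q)/(d_X/d_Q)² = 3.167/64.00 = 0.04948.
m_X − m_Q = −2.5 log₁₀(0.04948) = 3.26.

3.26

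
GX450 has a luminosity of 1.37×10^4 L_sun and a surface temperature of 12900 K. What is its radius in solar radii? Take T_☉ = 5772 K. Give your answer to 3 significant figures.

23.4 solar radii

R/R_☉ = √(L/L_☉) / (T/T_☉)² = √(1.37×10^4) / (2.235)²
       = 117.0 / 4.995 = 23.43.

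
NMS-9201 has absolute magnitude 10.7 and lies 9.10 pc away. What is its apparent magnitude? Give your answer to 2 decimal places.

10.50

m = M + 5 log₁₀(d/10 pc) = 10.7 + 5 log₁₀(9.10/10)
  = 10.7 + 5 × -0.041 = 10.7 + -0.20 = 10.50.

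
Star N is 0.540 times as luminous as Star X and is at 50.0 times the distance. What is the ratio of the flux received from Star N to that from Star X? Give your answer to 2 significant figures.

2.2×10^-4

F = L/(4πd²), so F_N/F_X = (L_N/L_X) / (d_N/d_X)²
= 0.540 / (50.0)² = 0.540 / 2500 = 2.160×10^-4.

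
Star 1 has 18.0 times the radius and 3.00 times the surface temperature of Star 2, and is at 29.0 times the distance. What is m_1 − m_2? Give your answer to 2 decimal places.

-3.74

L_1/L_2 = (18.0)²(3.00)⁴ = 2.624×10^4.
F_1/F_2 = (L_1/L_2)/(d_1/d_2)² = 2.624×10^4/841.0 = 31.21.
m_1 − m_2 = −2.5 log₁₀(31.21) = -3.74.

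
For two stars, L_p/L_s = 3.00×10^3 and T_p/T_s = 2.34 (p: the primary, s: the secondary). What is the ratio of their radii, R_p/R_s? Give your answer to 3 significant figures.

L ∝ R²T⁴ gives R ∝ √L / T², so
R_p/R_s = √(3.00×10^3) / (2.34)² = 54.77 / 5.476 = 10.00.

10.0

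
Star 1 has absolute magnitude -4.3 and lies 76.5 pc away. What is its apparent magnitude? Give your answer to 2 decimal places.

m = M + 5 log₁₀(d/10 pc) = -4.3 + 5 log₁₀(76.5/10)
  = -4.3 + 5 × 0.884 = -4.3 + 4.42 = 0.12.

0.12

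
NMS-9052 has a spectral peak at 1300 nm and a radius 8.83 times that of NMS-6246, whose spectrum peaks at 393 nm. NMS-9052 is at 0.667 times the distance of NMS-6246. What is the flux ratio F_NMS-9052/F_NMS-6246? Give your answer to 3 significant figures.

Wien's law: T_NMS-9052/T_NMS-6246 = λ_NMS-6246/λ_NMS-9052 = 393/1300 = 0.3023.
L_NMS-9052/L_NMS-6246 = (R_NMS-9052/R_NMS-6246)²(T_NMS-9052/T_NMS-6246)⁴ = (8.83)²(0.3023)⁴ = 0.6512.
F_NMS-9052/F_NMS-6246 = (L_NMS-9052/L_NMS-6246)/(d_NMS-9052/d_NMS-6246)² = 0.6512/(0.667)² = 1.464.

1.46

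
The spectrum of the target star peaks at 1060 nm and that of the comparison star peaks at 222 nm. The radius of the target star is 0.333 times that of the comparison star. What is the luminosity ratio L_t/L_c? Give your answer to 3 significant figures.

Wien's law gives T ∝ 1/λ_max, so T_t/T_c = λ_c/λ_t = 222/1060 = 0.2094.
Then L ∝ R²T⁴ gives L_t/L_c = (0.333)² × (0.2094)⁴ = 0.1109 × 0.001924 = 2.133×10^-4.

2.13×10^-4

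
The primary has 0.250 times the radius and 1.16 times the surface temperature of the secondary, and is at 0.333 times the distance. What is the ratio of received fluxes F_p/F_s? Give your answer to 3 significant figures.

1.02

L_p/L_s = (R_p/R_s)²(T_p/T_s)⁴ = (0.250)² × (1.16)⁴ = 0.1132.
F_p/F_s = (L_p/L_s)/(d_p/d_s)² = 0.1132 / (0.333)² = 1.021.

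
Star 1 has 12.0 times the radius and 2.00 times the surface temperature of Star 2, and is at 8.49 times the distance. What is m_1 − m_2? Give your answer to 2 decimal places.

-3.76

L_1/L_2 = (12.0)²(2.00)⁴ = 2304.
F_1/F_2 = (L_1/L_2)/(d_1/d_2)² = 2304/72.08 = 31.96.
m_1 − m_2 = −2.5 log₁₀(31.96) = -3.76.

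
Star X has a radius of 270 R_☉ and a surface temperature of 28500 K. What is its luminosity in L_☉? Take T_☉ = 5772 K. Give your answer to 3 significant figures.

L/L_☉ = (R/R_☉)² (T/T_☉)⁴ = (270)² × (28500/5772)⁴
       = 7.290×10^4 × (4.938)⁴ = 7.290×10^4 × 594.4 = 4.333×10^7.

4.33×10^7 L_☉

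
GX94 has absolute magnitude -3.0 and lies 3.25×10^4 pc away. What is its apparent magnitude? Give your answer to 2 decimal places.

14.56

m = M + 5 log₁₀(d/10 pc) = -3.0 + 5 log₁₀(3.25×10^4/10)
  = -3.0 + 5 × 3.512 = -3.0 + 17.56 = 14.56.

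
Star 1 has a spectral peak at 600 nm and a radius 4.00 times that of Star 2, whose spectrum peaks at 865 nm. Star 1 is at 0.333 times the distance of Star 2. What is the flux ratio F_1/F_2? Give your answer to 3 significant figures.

Wien's law: T_1/T_2 = λ_2/λ_1 = 865/600 = 1.442.
L_1/L_2 = (R_1/R_2)²(T_1/T_2)⁴ = (4.00)²(1.442)⁴ = 69.12.
F_1/F_2 = (L_1/L_2)/(d_1/d_2)² = 69.12/(0.333)² = 623.3.

623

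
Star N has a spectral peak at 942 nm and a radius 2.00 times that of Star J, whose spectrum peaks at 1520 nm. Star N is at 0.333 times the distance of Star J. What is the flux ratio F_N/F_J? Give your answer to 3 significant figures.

Wien's law: T_N/T_J = λ_J/λ_N = 1520/942 = 1.614.
L_N/L_J = (R_N/R_J)²(T_N/T_J)⁴ = (2.00)²(1.614)⁴ = 27.12.
F_N/F_J = (L_N/L_J)/(d_N/d_J)² = 27.12/(0.333)² = 244.5.

245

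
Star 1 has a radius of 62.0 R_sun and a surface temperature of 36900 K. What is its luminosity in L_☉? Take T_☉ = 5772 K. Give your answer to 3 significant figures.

L/L_☉ = (R/R_☉)² (T/T_☉)⁴ = (62.0)² × (36900/5772)⁴
       = 3844 × (6.393)⁴ = 3844 × 1670 = 6.421×10^6.

6.42×10^6 L_☉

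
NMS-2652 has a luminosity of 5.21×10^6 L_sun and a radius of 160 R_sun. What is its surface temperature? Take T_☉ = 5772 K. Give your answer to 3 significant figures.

T/T_☉ = (L/L_☉)^(1/4) / (R/R_☉)^(1/2)
T = 5772 × (5.21×10^6)^(1/4) / √(160) = 5772 × 47.78 / 12.65 = 2.180×10^4 K.

2.18×10^4 K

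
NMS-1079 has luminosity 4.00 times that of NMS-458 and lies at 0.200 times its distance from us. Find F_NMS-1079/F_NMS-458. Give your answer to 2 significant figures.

F = L/(4πd²), so F_NMS-1079/F_NMS-458 = (L_NMS-1079/L_NMS-458) / (d_NMS-1079/d_NMS-458)²
= 4.00 / (0.200)² = 4.00 / 0.04000 = 100.0.

1.0×10^2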